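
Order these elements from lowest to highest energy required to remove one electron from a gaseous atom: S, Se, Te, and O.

Te, Se, S, O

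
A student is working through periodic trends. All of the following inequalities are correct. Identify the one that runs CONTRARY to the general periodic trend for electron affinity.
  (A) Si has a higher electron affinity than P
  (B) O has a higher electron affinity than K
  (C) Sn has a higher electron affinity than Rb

(A)

The general trend: electron affinity increases across a period and decreases down a group.
(A) Si (period 3, group 14) vs P (period 3, group 15): the stated order contradicts the simple trend.
(B) O (period 2, group 16) vs K (period 4, group 1): the stated order agrees with the simple trend.
(C) Sn (period 5, group 14) vs Rb (period 5, group 1): the stated order agrees with the simple trend.
The exception is (A): adding an electron to P's half-filled 3p³ is unfavourable, so Si (3p²) has the more exothermic EA.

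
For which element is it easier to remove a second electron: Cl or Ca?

The second ionization energy removes an electron from the +1 ion. For each element: Cl⁺ still has 6 valence electrons; Ca⁺ still has 1 valence electron.
All are still removing valence electrons, so compare the +1 ions as you would atoms: IE_2 generally rises across a period (higher Z_eff) and falls down a group (larger shell), subject to the usual subshell exceptions.
Valence configurations: Cl⁺ [Ne]3s²3p⁴, Ca⁺ [Ar]4s¹.
Tabulated IE_2 (kJ/mol): Cl 2298, Ca 1145.
Hence IE_2: Ca < Cl.

Ca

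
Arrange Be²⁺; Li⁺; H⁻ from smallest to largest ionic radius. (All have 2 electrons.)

All of these have 2 electrons, so size is governed by nuclear charge alone: the more protons, the stronger the pull on the same electron cloud, and the smaller the ion.
Nuclear charges: Be²⁺ (Z=4), Li⁺ (Z=3), H⁻ (Z=1).
Smallest to largest: Be²⁺ < Li⁺ < H⁻.

Be²⁺ < Li⁺ < H⁻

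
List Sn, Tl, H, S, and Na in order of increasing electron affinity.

Tl < Na < H < Sn < S

H is in period 1, group 1; Na is in period 3, group 1; S is in period 3, group 16; Sn is in period 5, group 14; Tl is in period 6, group 13.
Atoms with high Z_eff and room in the valence shell (especially the halogens) have the most exothermic electron affinities.
Here both period and group differ, so the two effects have to be weighed against each other.
Na > Tl: the two effects oppose for this pair; the down-group effect wins (53 vs 19 kJ/mol).
H > Na: H sits above Na in group 1, so the down-group effect alone puts H higher.
Sn > H: the two effects oppose for this pair; the across-period effect wins (107 vs 73 kJ/mol).
S > Sn: both effects reinforce here, so S is clearly the higher of the two.
Approximate values (kJ/mol): H 73, Na 53, S 200, Sn 107, Tl 19.
So from lowest to highest: Tl < Na < H < Sn < S.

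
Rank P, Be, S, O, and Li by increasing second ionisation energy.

Be < P < S < O < Li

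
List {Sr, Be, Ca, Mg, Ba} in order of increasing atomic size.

Be is in period 2, group 2; Mg is in period 3, group 2; Ca is in period 4, group 2; Sr is in period 5, group 2; Ba is in period 6, group 2.
Across a period the added protons contract the valence shell; down a group each new principal shell makes the atom larger.
All are in group 2, so atomic radius increases down the group.
So from smallest to largest: Be < Mg < Ca < Sr < Ba.

Be, Mg, Ca, Sr, Ba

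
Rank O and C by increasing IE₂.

Consider each +1 ion: O⁺ still has 5 valence electrons; C⁺ still has 3 valence electrons.
All are still removing valence electrons, so compare the +1 ions as you would atoms: IE_2 generally rises across a period (higher Z_eff) and falls down a group (larger shell), subject to the usual subshell exceptions.
Valence configurations: O⁺ [He]2s²2p³, C⁺ [He]2s²2p¹.
The numbers (kJ/mol): O 3388, C 2353.
Putting it together, IE_2: C < O.

C, O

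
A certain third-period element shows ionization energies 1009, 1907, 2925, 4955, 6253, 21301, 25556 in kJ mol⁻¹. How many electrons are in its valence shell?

5

Look for the largest jump between consecutive ionization energies: IE6/IE5 ≈ 3.4, far larger than any earlier ratio.
That jump marks the point where a core electron is being removed. So the atom has 5 valence electrons.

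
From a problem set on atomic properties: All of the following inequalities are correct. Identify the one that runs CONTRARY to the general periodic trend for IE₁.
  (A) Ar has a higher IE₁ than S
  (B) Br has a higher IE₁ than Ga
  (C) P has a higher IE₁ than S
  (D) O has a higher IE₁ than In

The general trend: IE₁ increases across a period and decreases down a group.
(A) Ar (period 3, group 18) vs S (period 3, group 16): the stated order agrees with the simple trend.
(B) Br (period 4, group 17) vs Ga (period 4, group 13): the stated order agrees with the simple trend.
(C) P (period 3, group 15) vs S (period 3, group 16): the stated order contradicts the simple trend.
(D) O (period 2, group 16) vs In (period 5, group 13): the stated order agrees with the simple trend.
The exception is (C): S (3p⁴) ionizes more easily than half-filled P (3p³) because the paired 3p electron in S is pushed out by e⁻–e⁻ repulsion.

(C)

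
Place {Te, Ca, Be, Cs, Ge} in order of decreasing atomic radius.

Cs > Ca > Te > Ge > Be

Be is in period 2, group 2; Ca is in period 4, group 2; Ge is in period 4, group 14; Te is in period 5, group 16; Cs is in period 6, group 1.
Moving right in a period, electrons are added to the same shell under a stronger nuclear pull, so atoms get smaller; moving down, a new shell is opened and atoms get larger.
Here both period and group differ, so the two effects have to be weighed against each other.
Ge > Be: period and group pull opposite ways; the down-group shift dominates (121 vs 102 pm).
Te > Ge: period and group pull opposite ways; the down-group shift dominates (136 vs 121 pm).
Ca > Te: the two effects oppose for this pair; the across-period effect wins (171 vs 136 pm).
Cs > Ca: relative to Ca, both the across-period and down-group shifts push Cs's atomic radius up.
Tabulated atomic radius (pm): Be 102, Ca 171, Ge 121, Te 136, Cs 232.
So from largest to smallest: Cs > Ca > Te > Ge > Be.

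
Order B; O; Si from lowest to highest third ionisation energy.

Si < B < O

After 2 electrons have been removed, what remains? B²⁺ still has 1 valence electron; O²⁺ still has 4 valence electrons; Si²⁺ still has 2 valence electrons.
All are still removing valence electrons, so compare the +2 ions as you would atoms: IE_3 generally rises across a period (higher Z_eff) and falls down a group (larger shell), subject to the usual subshell exceptions.
Valence configurations: B²⁺ [He]2s¹, O²⁺ [He]2s²2p², Si²⁺ [Ne]3s².
Approximate IE_3 values (kJ/mol): B 3660, O 5300, Si 3232.
Overall IE_3 order: Si < B < O.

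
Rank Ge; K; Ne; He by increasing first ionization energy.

K, Ge, Ne, He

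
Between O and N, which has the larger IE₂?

The second ionization energy removes an electron from the +1 ion. For each element: O⁺ still has 5 valence electrons; N⁺ still has 4 valence electrons.
All are still removing valence electrons, so compare the +1 ions as you would atoms: IE_2 generally rises across a period (higher Z_eff) and falls down a group (larger shell), subject to the usual subshell exceptions.
Valence configurations: O⁺ [He]2s²2p³, N⁺ [He]2s²2p².
Tabulated IE_2 (kJ/mol): O 3388, N 2856.
Hence IE_2: N < O.

O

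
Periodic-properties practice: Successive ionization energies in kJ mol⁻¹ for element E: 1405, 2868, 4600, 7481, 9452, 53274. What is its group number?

Look for the largest jump between consecutive ionization energies: IE6/IE5 ≈ 5.6, far larger than any earlier ratio.
That jump marks the point where a core electron is being removed. So the atom has 5 valence electrons.
A main-group element with 5 valence electrons is in group 15.

Group 15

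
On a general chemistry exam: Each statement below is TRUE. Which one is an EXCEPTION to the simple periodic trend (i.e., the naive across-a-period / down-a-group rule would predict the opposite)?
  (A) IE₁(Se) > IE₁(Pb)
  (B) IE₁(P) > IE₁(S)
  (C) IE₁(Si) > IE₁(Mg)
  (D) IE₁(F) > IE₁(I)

(B)

The general trend: first ionization energy increases across a period and decreases down a group.
(A) Se (period 4, group 16) vs Pb (period 6, group 14): the stated order agrees with the simple trend.
(B) P (period 3, group 15) vs S (period 3, group 16): the stated order contradicts the simple trend.
(C) Si (period 3, group 14) vs Mg (period 3, group 2): the stated order agrees with the simple trend.
(D) F (period 2, group 17) vs I (period 5, group 17): the stated order agrees with the simple trend.
The exception is (B): S (3p⁴) ionizes more easily than half-filled P (3p³) because the paired 3p electron in S is pushed out by e⁻–e⁻ repulsion.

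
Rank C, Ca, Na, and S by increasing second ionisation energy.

Ca < S < C < Na

IE_2 is the cost of taking one more electron from the +1 cation: C⁺ still has 3 valence electrons; Ca⁺ still has 1 valence electron; Na⁺ is the bare [Ne] core; S⁺ still has 5 valence electrons.
Core electrons are held far more tightly than valence electrons, so Na tops the IE_2 order.
Valence configurations: C⁺ [He]2s²2p¹, Ca⁺ [Ar]4s¹, S⁺ [Ne]3s²3p³.
Approximate IE_2 values (kJ/mol): C 2353, Ca 1145, Na 4562, S 2252.
Overall IE_2 order: Ca < S < C < Na.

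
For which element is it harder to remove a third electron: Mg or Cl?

Mg

After 2 electrons have been removed, what remains? Mg²⁺ is the bare [Ne] core; Cl²⁺ still has 5 valence electrons.
Breaking into a closed-shell core is much more expensive than removing a leftover valence electron — Mg has the largest IE_3 here.
Approximate IE_3 values (kJ/mol): Mg 7733, Cl 3822.
Overall IE_3 order: Cl < Mg.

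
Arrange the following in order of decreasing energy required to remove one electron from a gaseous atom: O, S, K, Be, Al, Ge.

Be is in period 2, group 2; O is in period 2, group 16; Al is in period 3, group 13; S is in period 3, group 16; K is in period 4, group 1; Ge is in period 4, group 14.
IE₁ increases left→right with effective nuclear charge and decreases top→bottom as the valence shell moves farther out.
These span different periods and groups, so the two trends combine.
Al > K: both effects reinforce here, so Al is clearly the higher of the two.
Ge > Al: the two effects oppose for this pair; the across-period effect wins (762 vs 578 kJ/mol).
Be > Ge: period and group pull opposite ways; the down-group shift dominates (900 vs 762 kJ/mol).
S > Be: period and group pull opposite ways; the across-period shift dominates (1000 vs 900 kJ/mol).
O > S: they share group 16; the group trend gives O the larger value.
Approximate values (kJ/mol): Be 900, O 1314, Al 578, S 1000, K 419, Ge 762.
So from highest to lowest: O > S > Be > Ge > Al > K.

O, S, Be, Ge, Al, K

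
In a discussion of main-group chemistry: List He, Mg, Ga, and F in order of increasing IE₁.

Across a period the outer electron is held more tightly (higher IE₁); down a group it sits in a higher shell, more shielded, and comes off more easily.
These span different periods and groups, so the two trends combine.
Mg > Ga: the two effects oppose for this pair; the down-group effect wins (738 vs 579 kJ/mol).
F > Mg: relative to Mg, both the across-period and down-group shifts push F's first ionization energy up.
He > F: both effects reinforce here, so He is clearly the higher of the two.
Tabulated first ionization energy (kJ/mol): He 2372, F 1681, Mg 738, Ga 579.
So from lowest to highest: Ga < Mg < F < He.

Ga, Mg, F, He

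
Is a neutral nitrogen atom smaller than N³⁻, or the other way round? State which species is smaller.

N

Forming N³⁻ adds 3 electrons to N. More electron–electron repulsion in the same shell, with unchanged nuclear charge, lets the cloud expand.
An anion is larger than its parent atom: N³⁻ > N.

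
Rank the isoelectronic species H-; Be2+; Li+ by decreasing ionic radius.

All of these have 2 electrons, so size is governed by nuclear charge alone: the more protons, the stronger the pull on the same electron cloud, and the smaller the ion.
Nuclear charges: Be2+ (Z=4), Li+ (Z=3), H- (Z=1).
Largest to smallest: H- > Li+ > Be2+.

H- > Li+ > Be2+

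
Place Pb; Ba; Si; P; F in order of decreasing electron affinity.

F is in period 2, group 17; Si is in period 3, group 14; P is in period 3, group 15; Ba is in period 6, group 2; Pb is in period 6, group 14.
Adding an electron releases more energy for atoms nearer the top right (short of the noble gases).
Here both period and group differ, so the two effects have to be weighed against each other.
Pb > Ba: both are in period 6; the period trend gives Pb the larger value.
P > Pb: relative to Pb, both the across-period and down-group shifts push P's electron affinity up.
Si > P: this pair runs against the simple trend — see the exception note.
F > Si: relative to Si, both the across-period and down-group shifts push F's electron affinity up.
Note the exception: Si has a higher electron affinity than P, contrary to the simple trend — adding an electron to P's half-filled 3p³ is unfavourable, so Si (3p²) has the more exothermic EA.
Approximate values (kJ/mol): F 328, Si 134, P 72, Ba 14, Pb 35.
So from highest to lowest: F > Si > P > Pb > Ba.

F > Si > P > Pb > Ba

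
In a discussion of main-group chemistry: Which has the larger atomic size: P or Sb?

P is in period 3, group 15; Sb is in period 5, group 15.
Atomic radius shrinks across a period as nuclear charge pulls the same shell inward, and grows down a group as new shells are added.
All are in group 15, so atomic radius increases down the group.
So Sb has the larger atomic size (Sb > P).

Sb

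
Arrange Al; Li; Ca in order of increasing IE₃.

Al < Ca < Li

The third ionization energy removes an electron from the +2 ion. For each element: Al²⁺ still has 1 valence electron; Li²⁺ is already 1 electron into the core; Ca²⁺ is the bare [Ar] core.
Pulling an electron out of a noble-gas core costs far more than removing a remaining valence electron, so Ca and Li sit at the high end of IE_3.
Approximate IE_3 values (kJ/mol): Al 2745, Li 11815, Ca 4912.
Putting it together, IE_3: Al < Ca < Li.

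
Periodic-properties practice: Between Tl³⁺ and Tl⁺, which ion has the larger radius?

Both ions have Z = 81 protons, but Tl³⁺ has lost more electrons, so its remaining electrons feel a larger effective nuclear charge per electron and are pulled in more tightly.
Higher positive charge → smaller ion, so Tl⁺ > Tl³⁺.

Tl⁺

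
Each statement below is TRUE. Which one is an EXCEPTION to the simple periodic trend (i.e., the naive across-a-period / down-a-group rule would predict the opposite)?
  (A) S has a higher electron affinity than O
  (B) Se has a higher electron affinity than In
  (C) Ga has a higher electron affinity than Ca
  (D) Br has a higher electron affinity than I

(A)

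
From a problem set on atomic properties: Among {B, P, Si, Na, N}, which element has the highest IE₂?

Consider each +1 ion: B⁺ still has 2 valence electrons; P⁺ still has 4 valence electrons; Si⁺ still has 3 valence electrons; Na⁺ is the bare [Ne] core; N⁺ still has 4 valence electrons.
Pulling an electron out of a noble-gas core costs far more than removing a remaining valence electron, so Na sits at the high end of IE_2.
Valence configurations: B⁺ [He]2s², P⁺ [Ne]3s²3p², Si⁺ [Ne]3s²3p¹, N⁺ [He]2s²2p².
Tabulated IE_2 (kJ/mol): B 2427, P 1907, Si 1577, Na 4562, N 2856.
Overall IE_2 order: Si < P < B < N < Na.

Na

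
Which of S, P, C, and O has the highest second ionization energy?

O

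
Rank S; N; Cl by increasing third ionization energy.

S, Cl, N

Consider each +2 ion: S²⁺ still has 4 valence electrons; N²⁺ still has 3 valence electrons; Cl²⁺ still has 5 valence electrons.
All are still removing valence electrons, so compare the +2 ions as you would atoms: IE_3 generally rises across a period (higher Z_eff) and falls down a group (larger shell), subject to the usual subshell exceptions.
Valence configurations: S²⁺ [Ne]3s²3p², N²⁺ [He]2s²2p¹, Cl²⁺ [Ne]3s²3p³.
Approximate IE_3 values (kJ/mol): S 3357, N 4578, Cl 3822.
Putting it together, IE_3: S < Cl < N.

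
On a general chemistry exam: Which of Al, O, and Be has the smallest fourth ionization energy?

The fourth ionization energy removes an electron from the +3 ion. For each element: Al³⁺ is the bare [Ne] core; O³⁺ still has 3 valence electrons; Be³⁺ is already 1 electron into the core.
Core electrons are held far more tightly than valence electrons, so Al and Be top the IE_4 order.
The numbers (kJ/mol): Al 11577, O 7469, Be 21007.
Putting it together, IE_4: O < Al < Be.

O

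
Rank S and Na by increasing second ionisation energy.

S < Na

After 1 electron has been removed, what remains? S⁺ still has 5 valence electrons; Na⁺ is the bare [Ne] core.
Pulling an electron out of a noble-gas core costs far more than removing a remaining valence electron, so Na sits at the high end of IE_2.
Tabulated IE_2 (kJ/mol): S 2252, Na 4562.
Putting it together, IE_2: S < Na.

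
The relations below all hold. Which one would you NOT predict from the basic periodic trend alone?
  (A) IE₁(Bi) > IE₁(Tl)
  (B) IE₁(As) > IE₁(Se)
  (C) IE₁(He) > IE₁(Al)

The general trend: first ionisation energy increases across a period and decreases down a group.
(A) Bi (period 6, group 15) vs Tl (period 6, group 13): the stated order agrees with the simple trend.
(B) As (period 4, group 15) vs Se (period 4, group 16): the stated order contradicts the simple trend.
(C) He (period 1, group 18) vs Al (period 3, group 13): the stated order agrees with the simple trend.
The exception is (B): Se (4p⁴) ionizes more easily than half-filled As (4p³).

(B)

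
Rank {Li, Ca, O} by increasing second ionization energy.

Ca < O < Li

After 1 electron has been removed, what remains? Li⁺ is the bare [He] core; Ca⁺ still has 1 valence electron; O⁺ still has 5 valence electrons.
Core electrons are held far more tightly than valence electrons, so Li tops the IE_2 order.
Valence configurations: Ca⁺ [Ar]4s¹, O⁺ [He]2s²2p³.
Approximate IE_2 values (kJ/mol): Li 7298, Ca 1145, O 3388.
Overall IE_2 order: Ca < O < Li.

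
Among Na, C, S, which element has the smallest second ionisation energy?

S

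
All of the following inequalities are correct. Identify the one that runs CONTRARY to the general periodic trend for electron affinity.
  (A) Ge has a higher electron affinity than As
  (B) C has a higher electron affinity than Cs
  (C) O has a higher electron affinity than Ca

(A)

The general trend: electron affinity increases across a period and decreases down a group.
(A) Ge (period 4, group 14) vs As (period 4, group 15): the stated order contradicts the simple trend.
(B) C (period 2, group 14) vs Cs (period 6, group 1): the stated order agrees with the simple trend.
(C) O (period 2, group 16) vs Ca (period 4, group 2): the stated order agrees with the simple trend.
The exception is (A): adding an electron to As's half-filled 4p³ is unfavourable, so Ge (4p²) has the more exothermic EA.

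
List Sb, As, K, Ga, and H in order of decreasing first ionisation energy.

H > As > Sb > Ga > K

H is in period 1, group 1; K is in period 4, group 1; Ga is in period 4, group 13; As is in period 4, group 15; Sb is in period 5, group 15.
IE₁ increases left→right with effective nuclear charge and decreases top→bottom as the valence shell moves farther out.
These span different periods and groups, so the two trends combine.
Ga > K: both are in period 4; the period trend gives Ga the larger value.
Sb > Ga: the two effects oppose for this pair; the across-period effect wins (831 vs 579 kJ/mol).
As > Sb: As sits above Sb in group 15, so the down-group effect alone puts As higher.
H > As: period and group pull opposite ways; the down-group shift dominates (1312 vs 947 kJ/mol).
Approximate values (kJ/mol): H 1312, K 419, Ga 579, As 947, Sb 831.
So from highest to lowest: H > As > Sb > Ga > K.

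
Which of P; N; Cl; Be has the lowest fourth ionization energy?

P

After 3 electrons have been removed, what remains? P³⁺ still has 2 valence electrons; N³⁺ still has 2 valence electrons; Cl³⁺ still has 4 valence electrons; Be³⁺ is already 1 electron into the core.
Breaking into a closed-shell core is much more expensive than removing a leftover valence electron — Be has the largest IE_4 here.
Valence configurations: P³⁺ [Ne]3s², N³⁺ [He]2s², Cl³⁺ [Ne]3s²3p².
The numbers (kJ/mol): P 4964, N 7475, Cl 5159, Be 21007.
Hence IE_4: P < Cl < N < Be.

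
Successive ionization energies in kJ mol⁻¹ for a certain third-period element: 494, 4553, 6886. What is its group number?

Group 1

Look for the largest jump between consecutive ionization energies: IE2/IE1 ≈ 9.2, far larger than any earlier ratio.
That jump marks the point where a core electron is being removed. So the atom has 1 valence electron.
A main-group element with 1 valence electron is in group 1.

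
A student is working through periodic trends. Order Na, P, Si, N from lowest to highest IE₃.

P < Si < N < Na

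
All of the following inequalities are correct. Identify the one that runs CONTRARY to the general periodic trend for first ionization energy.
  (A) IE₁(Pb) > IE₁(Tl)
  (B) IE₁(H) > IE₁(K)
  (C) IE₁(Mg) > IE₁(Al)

The general trend: first ionization energy increases across a period and decreases down a group.
(A) Pb (period 6, group 14) vs Tl (period 6, group 13): the stated order agrees with the simple trend.
(B) H (period 1, group 1) vs K (period 4, group 1): the stated order agrees with the simple trend.
(C) Mg (period 3, group 2) vs Al (period 3, group 13): the stated order contradicts the simple trend.
The exception is (C): Al's single 3p electron is easier to remove than one from Mg's filled 3s².

(C)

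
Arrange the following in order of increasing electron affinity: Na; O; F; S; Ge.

Na < Ge < O < S < F

O is in period 2, group 16; F is in period 2, group 17; Na is in period 3, group 1; S is in period 3, group 16; Ge is in period 4, group 14.
Electron affinity generally becomes more exothermic across a period toward the halogens and less exothermic down a group.
Neither a single period nor a single group — weigh both effects.
Ge > Na: the two effects oppose for this pair; the across-period effect wins (119 vs 53 kJ/mol).
O > Ge: both effects reinforce here, so O is clearly the higher of the two.
S > O: this pair runs against the simple trend — see the exception note.
F > S: relative to S, both the across-period and down-group shifts push F's electron affinity up.
Note the exception: S has a higher electron affinity than O, contrary to the simple trend — the compact 2p subshell of O repels the added electron more than S's larger 3p does.
Approximate values (kJ/mol): O 141, F 328, Na 53, S 200, Ge 119.
So from lowest to highest: Na < Ge < O < S < F.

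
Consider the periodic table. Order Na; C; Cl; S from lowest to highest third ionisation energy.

S < Cl < C < Na

IE_3 is the cost of taking one more electron from the +2 cation: Na²⁺ is already 1 electron into the core; C²⁺ still has 2 valence electrons; Cl²⁺ still has 5 valence electrons; S²⁺ still has 4 valence electrons.
Breaking into a closed-shell core is much more expensive than removing a leftover valence electron — Na has the largest IE_3 here.
Valence configurations: C²⁺ [He]2s², Cl²⁺ [Ne]3s²3p³, S²⁺ [Ne]3s²3p².
Approximate IE_3 values (kJ/mol): Na 6910, C 4620, Cl 3822, S 3357.
Putting it together, IE_3: S < Cl < C < Na.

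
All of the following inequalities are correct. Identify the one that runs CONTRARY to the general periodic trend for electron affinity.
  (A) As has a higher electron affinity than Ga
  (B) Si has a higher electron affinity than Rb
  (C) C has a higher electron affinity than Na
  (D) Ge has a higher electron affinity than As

(D)

The general trend: electron affinity increases across a period and decreases down a group.
(A) As (period 4, group 15) vs Ga (period 4, group 13): the stated order agrees with the simple trend.
(B) Si (period 3, group 14) vs Rb (period 5, group 1): the stated order agrees with the simple trend.
(C) C (period 2, group 14) vs Na (period 3, group 1): the stated order agrees with the simple trend.
(D) Ge (period 4, group 14) vs As (period 4, group 15): the stated order contradicts the simple trend.
The exception is (D): adding an electron to As's half-filled 4p³ is unfavourable, so Ge (4p²) has the more exothermic EA.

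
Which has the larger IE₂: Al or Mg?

IE_2 is the cost of taking one more electron from the +1 cation: Al⁺ still has 2 valence electrons; Mg⁺ still has 1 valence electron.
All are still removing valence electrons, so compare the +1 ions as you would atoms: IE_2 generally rises across a period (higher Z_eff) and falls down a group (larger shell), subject to the usual subshell exceptions.
Valence configurations: Al⁺ [Ne]3s², Mg⁺ [Ne]3s¹.
Tabulated IE_2 (kJ/mol): Al 1817, Mg 1451.
Putting it together, IE_2: Mg < Al.

Al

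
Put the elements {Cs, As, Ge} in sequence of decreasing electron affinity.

Adding an electron releases more energy for atoms nearer the top right (short of the noble gases).
Neither a single period nor a single group — weigh both effects.
As > Cs: relative to Cs, both the across-period and down-group shifts push As's electron affinity up.
Ge > As: this pair runs against the simple trend — see the exception note.
Note the exception: Ge has a higher electron affinity than As, contrary to the simple trend — adding an electron to As's half-filled 4p³ is unfavourable, so Ge (4p²) has the more exothermic EA.
For reference (kJ/mol): Ge 119, As 78, Cs 46.
So from highest to lowest: Ge > As > Cs.

Ge > As > Cs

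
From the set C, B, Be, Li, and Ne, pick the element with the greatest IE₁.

Li is in period 2, group 1; Be is in period 2, group 2; B is in period 2, group 13; C is in period 2, group 14; Ne is in period 2, group 18.
First ionization energy rises across a period (greater Z_eff holds electrons more tightly) and falls down a group (valence electrons are farther from the nucleus).
All lie in period 2; the across-period trend (first ionization energy increases left to right) applies, with the exception below.
Note the exception: Be has a higher first ionization energy than B, contrary to the simple trend — removing B's lone 2p electron is easier than breaking Be's filled 2s².
Approximate values (kJ/mol): Li 520, Be 900, B 801, C 1086, Ne 2081.
The greatest IE₁ among these belongs to Ne.

Ne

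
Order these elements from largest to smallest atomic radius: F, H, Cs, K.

Cs, K, F, H

H is in period 1, group 1; F is in period 2, group 17; K is in period 4, group 1; Cs is in period 6, group 1.
Atomic radius shrinks across a period as nuclear charge pulls the same shell inward, and grows down a group as new shells are added.
Here both period and group differ, so the two effects have to be weighed against each other.
F > H: period and group pull opposite ways; the down-group shift dominates (64 vs 32 pm).
K > F: relative to F, both the across-period and down-group shifts push K's atomic radius up.
Cs > K: they share group 1; the group trend gives Cs the larger value.
For reference (pm): H 32, F 64, K 196, Cs 232.
So from largest to smallest: Cs > K > F > H.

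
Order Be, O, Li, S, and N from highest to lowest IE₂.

Li > O > N > S > Be

IE_2 is the cost of taking one more electron from the +1 cation: Be⁺ still has 1 valence electron; O⁺ still has 5 valence electrons; Li⁺ is the bare [He] core; S⁺ still has 5 valence electrons; N⁺ still has 4 valence electrons.
Core electrons are held far more tightly than valence electrons, so Li tops the IE_2 order.
Valence configurations: Be⁺ [He]2s¹, O⁺ [He]2s²2p³, S⁺ [Ne]3s²3p³, N⁺ [He]2s²2p².
Tabulated IE_2 (kJ/mol): Be 1757, O 3388, Li 7298, S 2252, N 2856.
Overall IE_2 order: Be < S < N < O < Li.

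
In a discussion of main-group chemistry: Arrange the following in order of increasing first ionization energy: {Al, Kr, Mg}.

Al < Mg < Kr

Mg is in period 3, group 2; Al is in period 3, group 13; Kr is in period 4, group 18.
Removing the outermost electron gets harder across a period and easier down a group.
Neither a single period nor a single group — weigh both effects.
Mg > Al: this pair runs against the simple trend — see the exception note.
Kr > Mg: period and group pull opposite ways; the across-period shift dominates (1351 vs 738 kJ/mol).
Note the exception: Mg has a higher first ionization energy than Al, contrary to the simple trend — Al's single 3p electron is easier to remove than one from Mg's filled 3s².
Approximate values (kJ/mol): Mg 738, Al 578, Kr 1351.
So from lowest to highest: Al < Mg < Kr.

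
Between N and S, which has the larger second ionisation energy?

N

The second ionization energy removes an electron from the +1 ion. For each element: N⁺ still has 4 valence electrons; S⁺ still has 5 valence electrons.
All are still removing valence electrons, so compare the +1 ions as you would atoms: IE_2 generally rises across a period (higher Z_eff) and falls down a group (larger shell), subject to the usual subshell exceptions.
Valence configurations: N⁺ [He]2s²2p², S⁺ [Ne]3s²3p³.
Tabulated IE_2 (kJ/mol): N 2856, S 2252.
So the second ionization energies run S < N.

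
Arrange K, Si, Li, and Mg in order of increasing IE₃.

Si, K, Mg, Li

Consider each +2 ion: K²⁺ is already 1 electron into the core; Si²⁺ still has 2 valence electrons; Li²⁺ is already 1 electron into the core; Mg²⁺ is the bare [Ne] core.
Core electrons are held far more tightly than valence electrons, so K, Mg and Li top the IE_3 order.
The numbers (kJ/mol): K 4420, Si 3232, Li 11815, Mg 7733.
Hence IE_3: Si < K < Mg < Li.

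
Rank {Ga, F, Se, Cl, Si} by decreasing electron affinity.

Cl > F > Se > Si > Ga

F is in period 2, group 17; Si is in period 3, group 14; Cl is in period 3, group 17; Ga is in period 4, group 13; Se is in period 4, group 16.
Atoms with high Z_eff and room in the valence shell (especially the halogens) have the most exothermic electron affinities.
Here both period and group differ, so the two effects have to be weighed against each other.
Si > Ga: relative to Ga, both the across-period and down-group shifts push Si's electron affinity up.
Se > Si: period and group pull opposite ways; the across-period shift dominates (195 vs 134 kJ/mol).
F > Se: relative to Se, both the across-period and down-group shifts push F's electron affinity up.
Cl > F: this pair runs against the simple trend — see the exception note.
Note the exception: Cl has a higher electron affinity than F, contrary to the simple trend — F's small 2p subshell makes the incoming electron feel strong e⁻–e⁻ repulsion, so Cl actually releases more energy on gaining an electron.
Tabulated electron affinity (kJ/mol): F 328, Si 134, Cl 349, Ga 29, Se 195.
So from highest to lowest: Cl > F > Se > Si > Ga.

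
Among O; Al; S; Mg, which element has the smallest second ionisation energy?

Mg

The second ionization energy removes an electron from the +1 ion. For each element: O⁺ still has 5 valence electrons; Al⁺ still has 2 valence electrons; S⁺ still has 5 valence electrons; Mg⁺ still has 1 valence electron.
All are still removing valence electrons, so compare the +1 ions as you would atoms: IE_2 generally rises across a period (higher Z_eff) and falls down a group (larger shell), subject to the usual subshell exceptions.
Valence configurations: O⁺ [He]2s²2p³, Al⁺ [Ne]3s², S⁺ [Ne]3s²3p³, Mg⁺ [Ne]3s¹.
Tabulated IE_2 (kJ/mol): O 3388, Al 1817, S 2252, Mg 1451.
Overall IE_2 order: Mg < Al < S < O.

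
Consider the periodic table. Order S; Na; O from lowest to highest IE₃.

The third ionization energy removes an electron from the +2 ion. For each element: S²⁺ still has 4 valence electrons; Na²⁺ is already 1 electron into the core; O²⁺ still has 4 valence electrons.
Core electrons are held far more tightly than valence electrons, so Na tops the IE_3 order.
Valence configurations: S²⁺ [Ne]3s²3p², O²⁺ [He]2s²2p².
The numbers (kJ/mol): S 3357, Na 6910, O 5300.
Hence IE_3: S < O < Na.

S, O, Na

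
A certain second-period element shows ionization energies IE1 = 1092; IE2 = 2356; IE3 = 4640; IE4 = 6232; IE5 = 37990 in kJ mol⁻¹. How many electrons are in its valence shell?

Look for the largest jump between consecutive ionization energies: IE5/IE4 ≈ 6.1, far larger than any earlier ratio.
That jump marks the point where a core electron is being removed. So the atom has 4 valence electrons.

4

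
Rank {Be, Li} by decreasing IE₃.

Be > Li

Consider each +2 ion: Be²⁺ is the bare [He] core; Li²⁺ is already 1 electron into the core.
All of these are removing an electron from a noble-gas core or deeper; the smaller core (lower principal quantum number) is held far more tightly, and within a period the higher nuclear charge binds the same core more tightly.
Tabulated IE_3 (kJ/mol): Be 14849, Li 11815.
Putting it together, IE_3: Li < Be.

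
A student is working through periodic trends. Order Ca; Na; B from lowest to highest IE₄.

IE_4 is the cost of taking one more electron from the +3 cation: Ca³⁺ is already 1 electron into the core; Na³⁺ is already 2 electrons into the core; B³⁺ is the bare [He] core.
All of these are removing an electron from a noble-gas core or deeper; the smaller core (lower principal quantum number) is held far more tightly, and within a period the higher nuclear charge binds the same core more tightly.
Tabulated IE_4 (kJ/mol): Ca 6491, Na 9543, B 25026.
Overall IE_4 order: Ca < Na < B.

Ca, Na, B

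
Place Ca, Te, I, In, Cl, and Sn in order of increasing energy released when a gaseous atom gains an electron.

Ca < In < Sn < Te < I < Cl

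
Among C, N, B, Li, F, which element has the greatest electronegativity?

F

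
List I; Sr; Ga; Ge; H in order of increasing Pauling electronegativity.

Sr, Ga, Ge, H, I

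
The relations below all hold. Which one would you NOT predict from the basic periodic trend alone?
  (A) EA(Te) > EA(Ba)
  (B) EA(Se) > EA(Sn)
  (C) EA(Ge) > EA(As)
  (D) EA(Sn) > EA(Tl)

The general trend: electron affinity increases across a period and decreases down a group.
(A) Te (period 5, group 16) vs Ba (period 6, group 2): the stated order agrees with the simple trend.
(B) Se (period 4, group 16) vs Sn (period 5, group 14): the stated order agrees with the simple trend.
(C) Ge (period 4, group 14) vs As (period 4, group 15): the stated order contradicts the simple trend.
(D) Sn (period 5, group 14) vs Tl (period 6, group 13): the stated order agrees with the simple trend.
The exception is (C): adding an electron to As's half-filled 4p³ is unfavourable, so Ge (4p²) has the more exothermic EA.

(C)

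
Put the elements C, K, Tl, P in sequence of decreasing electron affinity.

C > P > K > Tl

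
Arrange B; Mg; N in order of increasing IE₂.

Consider each +1 ion: B⁺ still has 2 valence electrons; Mg⁺ still has 1 valence electron; N⁺ still has 4 valence electrons.
All are still removing valence electrons, so compare the +1 ions as you would atoms: IE_2 generally rises across a period (higher Z_eff) and falls down a group (larger shell), subject to the usual subshell exceptions.
Valence configurations: B⁺ [He]2s², Mg⁺ [Ne]3s¹, N⁺ [He]2s²2p².
The numbers (kJ/mol): B 2427, Mg 1451, N 2856.
Hence IE_2: Mg < B < N.

Mg, B, N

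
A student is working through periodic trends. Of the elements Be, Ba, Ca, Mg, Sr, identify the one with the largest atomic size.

Ba

Be is in period 2, group 2; Mg is in period 3, group 2; Ca is in period 4, group 2; Sr is in period 5, group 2; Ba is in period 6, group 2.
Across a period the added protons contract the valence shell; down a group each new principal shell makes the atom larger.
All are in group 2, so atomic radius increases down the group.
The largest atomic size among these belongs to Ba.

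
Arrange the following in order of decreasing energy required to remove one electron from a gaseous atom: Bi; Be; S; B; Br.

Br > S > Be > B > Bi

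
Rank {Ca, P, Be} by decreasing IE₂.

P > Be > Ca

Consider each +1 ion: Ca⁺ still has 1 valence electron; P⁺ still has 4 valence electrons; Be⁺ still has 1 valence electron.
All are still removing valence electrons, so compare the +1 ions as you would atoms: IE_2 generally rises across a period (higher Z_eff) and falls down a group (larger shell), subject to the usual subshell exceptions.
Valence configurations: Ca⁺ [Ar]4s¹, P⁺ [Ne]3s²3p², Be⁺ [He]2s¹.
Approximate IE_2 values (kJ/mol): Ca 1145, P 1907, Be 1757.
Overall IE_2 order: Ca < Be < P.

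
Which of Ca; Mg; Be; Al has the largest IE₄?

Consider each +3 ion: Ca³⁺ is already 1 electron into the core; Mg³⁺ is already 1 electron into the core; Be³⁺ is already 1 electron into the core; Al³⁺ is the bare [Ne] core.
All of these are removing an electron from a noble-gas core or deeper; the smaller core (lower principal quantum number) is held far more tightly, and within a period the higher nuclear charge binds the same core more tightly.
Tabulated IE_4 (kJ/mol): Ca 6491, Mg 10543, Be 21007, Al 11577.
Hence IE_4: Ca < Mg < Al < Be.

Be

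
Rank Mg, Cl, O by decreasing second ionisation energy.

O > Cl > Mg

IE_2 is the cost of taking one more electron from the +1 cation: Mg⁺ still has 1 valence electron; Cl⁺ still has 6 valence electrons; O⁺ still has 5 valence electrons.
All are still removing valence electrons, so compare the +1 ions as you would atoms: IE_2 generally rises across a period (higher Z_eff) and falls down a group (larger shell), subject to the usual subshell exceptions.
Valence configurations: Mg⁺ [Ne]3s¹, Cl⁺ [Ne]3s²3p⁴, O⁺ [He]2s²2p³.
Tabulated IE_2 (kJ/mol): Mg 1451, Cl 2298, O 3388.
Putting it together, IE_2: Mg < Cl < O.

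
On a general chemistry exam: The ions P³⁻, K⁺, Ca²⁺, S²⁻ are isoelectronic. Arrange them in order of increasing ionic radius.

Ca²⁺ < K⁺ < S²⁻ < P³⁻

All of these have 18 electrons, so size is governed by nuclear charge alone: the more protons, the stronger the pull on the same electron cloud, and the smaller the ion.
Nuclear charges: Ca²⁺ (Z=20), K⁺ (Z=19), S²⁻ (Z=16), P³⁻ (Z=15).
Smallest to largest: Ca²⁺ < K⁺ < S²⁻ < P³⁻.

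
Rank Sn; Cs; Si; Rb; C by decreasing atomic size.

Cs, Rb, Sn, Si, C

C is in period 2, group 14; Si is in period 3, group 14; Rb is in period 5, group 1; Sn is in period 5, group 14; Cs is in period 6, group 1.
Across a period the added protons contract the valence shell; down a group each new principal shell makes the atom larger.
Here both period and group differ, so the two effects have to be weighed against each other.
Si > C: Si sits below C in group 14, so the down-group effect alone puts Si larger.
Sn > Si: Sn sits below Si in group 14, so the down-group effect alone puts Sn larger.
Rb > Sn: Rb lies to the left of Sn in period 5, so the across-period effect alone puts Rb larger.
Cs > Rb: they share group 1; the group trend gives Cs the larger value.
Approximate values (pm): C 75, Si 116, Rb 210, Sn 140, Cs 232.
So from largest to smallest: Cs > Rb > Sn > Si > C.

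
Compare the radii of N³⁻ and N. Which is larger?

Forming N³⁻ adds 3 electrons to N. More electron–electron repulsion in the same shell, with unchanged nuclear charge, lets the cloud expand.
An anion is larger than its parent atom: N³⁻ > N.

N³⁻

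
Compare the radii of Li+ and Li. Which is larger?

Li

Forming Li+ removes 1 electron from Li. Fewer electrons for the same nuclear charge means less shielding and a higher Z_eff on the remaining electrons, and for main-group metals the entire outer shell is lost.
A cation is smaller than its parent atom: Li+ < Li.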